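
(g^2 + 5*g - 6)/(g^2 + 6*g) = (g - 1)/g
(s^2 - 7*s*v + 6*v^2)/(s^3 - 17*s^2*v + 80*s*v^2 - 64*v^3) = (s - 6*v)/(s^2 - 16*s*v + 64*v^2)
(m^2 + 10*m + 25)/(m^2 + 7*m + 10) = (m + 5)/(m + 2)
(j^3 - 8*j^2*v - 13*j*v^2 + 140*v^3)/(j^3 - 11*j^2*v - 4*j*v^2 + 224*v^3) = (-j + 5*v)/(-j + 8*v)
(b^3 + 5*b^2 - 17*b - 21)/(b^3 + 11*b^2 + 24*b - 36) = (b^3 + 5*b^2 - 17*b - 21)/(b^3 + 11*b^2 + 24*b - 36)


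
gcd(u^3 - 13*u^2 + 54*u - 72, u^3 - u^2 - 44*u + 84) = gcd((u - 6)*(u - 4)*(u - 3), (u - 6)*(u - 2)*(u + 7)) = u - 6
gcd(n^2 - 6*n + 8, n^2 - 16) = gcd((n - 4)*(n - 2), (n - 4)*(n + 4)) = n - 4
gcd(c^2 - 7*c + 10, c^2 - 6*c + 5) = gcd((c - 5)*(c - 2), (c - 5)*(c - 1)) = c - 5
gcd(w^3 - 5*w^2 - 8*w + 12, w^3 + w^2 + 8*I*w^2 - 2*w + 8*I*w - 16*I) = w^2 + w - 2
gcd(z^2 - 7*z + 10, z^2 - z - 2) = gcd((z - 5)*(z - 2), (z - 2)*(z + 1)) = z - 2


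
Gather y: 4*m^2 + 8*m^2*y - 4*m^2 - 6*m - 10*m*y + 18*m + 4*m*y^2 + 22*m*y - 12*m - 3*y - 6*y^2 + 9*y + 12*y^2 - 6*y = y^2*(4*m + 6) + y*(8*m^2 + 12*m)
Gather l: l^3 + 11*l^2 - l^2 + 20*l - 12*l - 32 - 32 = l^3 + 10*l^2 + 8*l - 64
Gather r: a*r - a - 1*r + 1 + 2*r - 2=-a + r*(a + 1) - 1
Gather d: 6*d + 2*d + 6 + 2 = 8*d + 8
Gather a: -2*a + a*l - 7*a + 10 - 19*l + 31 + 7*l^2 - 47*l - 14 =a*(l - 9) + 7*l^2 - 66*l + 27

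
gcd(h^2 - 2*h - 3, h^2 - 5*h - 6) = h + 1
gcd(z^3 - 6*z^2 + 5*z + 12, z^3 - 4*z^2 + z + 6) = z^2 - 2*z - 3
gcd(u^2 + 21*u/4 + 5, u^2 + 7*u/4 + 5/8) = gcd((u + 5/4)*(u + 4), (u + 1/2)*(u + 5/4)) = u + 5/4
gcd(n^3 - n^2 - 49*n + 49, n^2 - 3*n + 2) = n - 1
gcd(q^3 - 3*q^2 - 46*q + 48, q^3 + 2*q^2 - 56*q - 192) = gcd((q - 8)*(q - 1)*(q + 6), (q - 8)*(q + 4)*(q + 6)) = q^2 - 2*q - 48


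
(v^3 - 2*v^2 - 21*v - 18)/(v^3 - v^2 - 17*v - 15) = (v - 6)/(v - 5)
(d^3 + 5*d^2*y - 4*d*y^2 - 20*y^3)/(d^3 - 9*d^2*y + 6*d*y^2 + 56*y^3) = (d^2 + 3*d*y - 10*y^2)/(d^2 - 11*d*y + 28*y^2)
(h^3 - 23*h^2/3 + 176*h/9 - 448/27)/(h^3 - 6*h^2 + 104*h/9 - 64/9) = (9*h^2 - 45*h + 56)/(3*(3*h^2 - 10*h + 8))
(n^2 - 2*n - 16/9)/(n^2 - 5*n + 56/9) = (3*n + 2)/(3*n - 7)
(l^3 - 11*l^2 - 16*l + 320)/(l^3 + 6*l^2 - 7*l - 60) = (l^2 - 16*l + 64)/(l^2 + l - 12)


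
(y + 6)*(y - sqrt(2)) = y^2 - sqrt(2)*y + 6*y - 6*sqrt(2)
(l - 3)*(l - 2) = l^2 - 5*l + 6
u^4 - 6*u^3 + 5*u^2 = u^2*(u - 5)*(u - 1)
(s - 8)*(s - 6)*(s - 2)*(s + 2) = s^4 - 14*s^3 + 44*s^2 + 56*s - 192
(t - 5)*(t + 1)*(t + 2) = t^3 - 2*t^2 - 13*t - 10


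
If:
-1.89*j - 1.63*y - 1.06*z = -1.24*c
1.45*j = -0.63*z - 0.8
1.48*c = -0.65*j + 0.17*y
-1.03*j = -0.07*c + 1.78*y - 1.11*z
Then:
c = 0.47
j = -0.83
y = 0.90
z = 0.64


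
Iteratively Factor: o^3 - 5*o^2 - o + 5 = (o + 1)*(o^2 - 6*o + 5) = (o - 1)*(o + 1)*(o - 5)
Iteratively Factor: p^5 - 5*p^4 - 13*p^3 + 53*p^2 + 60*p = (p + 1)*(p^4 - 6*p^3 - 7*p^2 + 60*p) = (p - 4)*(p + 1)*(p^3 - 2*p^2 - 15*p) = (p - 5)*(p - 4)*(p + 1)*(p^2 + 3*p) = (p - 5)*(p - 4)*(p + 1)*(p + 3)*(p)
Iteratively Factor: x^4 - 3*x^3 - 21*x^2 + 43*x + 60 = (x + 4)*(x^3 - 7*x^2 + 7*x + 15) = (x - 5)*(x + 4)*(x^2 - 2*x - 3) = (x - 5)*(x - 3)*(x + 4)*(x + 1)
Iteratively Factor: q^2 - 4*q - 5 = (q + 1)*(q - 5)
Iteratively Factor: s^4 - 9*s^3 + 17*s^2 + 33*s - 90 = (s - 3)*(s^3 - 6*s^2 - s + 30) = (s - 3)*(s + 2)*(s^2 - 8*s + 15) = (s - 3)^2*(s + 2)*(s - 5)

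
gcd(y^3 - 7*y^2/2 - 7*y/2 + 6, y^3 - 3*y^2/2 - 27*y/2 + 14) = y^2 - 5*y + 4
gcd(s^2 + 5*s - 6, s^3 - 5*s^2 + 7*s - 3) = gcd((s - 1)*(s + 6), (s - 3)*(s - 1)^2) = s - 1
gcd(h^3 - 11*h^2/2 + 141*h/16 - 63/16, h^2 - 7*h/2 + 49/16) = h - 7/4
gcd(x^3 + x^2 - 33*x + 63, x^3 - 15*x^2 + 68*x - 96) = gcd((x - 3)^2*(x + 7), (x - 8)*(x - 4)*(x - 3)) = x - 3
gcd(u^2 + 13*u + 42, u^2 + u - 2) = 1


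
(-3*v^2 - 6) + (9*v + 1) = -3*v^2 + 9*v - 5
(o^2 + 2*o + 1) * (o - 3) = o^3 - o^2 - 5*o - 3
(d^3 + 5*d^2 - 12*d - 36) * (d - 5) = d^4 - 37*d^2 + 24*d + 180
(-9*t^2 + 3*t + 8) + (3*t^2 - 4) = -6*t^2 + 3*t + 4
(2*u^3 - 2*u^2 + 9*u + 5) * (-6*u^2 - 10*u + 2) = -12*u^5 - 8*u^4 - 30*u^3 - 124*u^2 - 32*u + 10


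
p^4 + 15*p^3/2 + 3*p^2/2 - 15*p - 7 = (p + 1/2)*(p + 7)*(p - sqrt(2))*(p + sqrt(2))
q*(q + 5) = q^2 + 5*q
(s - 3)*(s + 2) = s^2 - s - 6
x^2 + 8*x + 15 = (x + 3)*(x + 5)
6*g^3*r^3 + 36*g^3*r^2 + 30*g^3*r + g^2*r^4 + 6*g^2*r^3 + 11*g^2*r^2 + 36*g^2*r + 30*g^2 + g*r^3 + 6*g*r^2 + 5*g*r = (6*g + r)*(r + 5)*(g*r + 1)*(g*r + g)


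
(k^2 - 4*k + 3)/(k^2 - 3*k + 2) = (k - 3)/(k - 2)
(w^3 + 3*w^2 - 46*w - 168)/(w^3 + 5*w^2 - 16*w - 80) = (w^2 - w - 42)/(w^2 + w - 20)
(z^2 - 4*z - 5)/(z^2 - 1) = (z - 5)/(z - 1)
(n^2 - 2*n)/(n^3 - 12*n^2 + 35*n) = (n - 2)/(n^2 - 12*n + 35)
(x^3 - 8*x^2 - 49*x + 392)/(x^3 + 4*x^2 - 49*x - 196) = (x - 8)/(x + 4)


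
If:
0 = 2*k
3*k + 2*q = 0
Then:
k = 0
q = 0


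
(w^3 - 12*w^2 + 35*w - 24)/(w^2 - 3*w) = w - 9 + 8/w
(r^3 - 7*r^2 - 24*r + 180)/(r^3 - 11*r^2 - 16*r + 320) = (r^2 - 12*r + 36)/(r^2 - 16*r + 64)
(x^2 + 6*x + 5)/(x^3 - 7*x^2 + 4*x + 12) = (x + 5)/(x^2 - 8*x + 12)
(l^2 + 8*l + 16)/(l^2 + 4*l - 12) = (l^2 + 8*l + 16)/(l^2 + 4*l - 12)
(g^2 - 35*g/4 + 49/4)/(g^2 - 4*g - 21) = (g - 7/4)/(g + 3)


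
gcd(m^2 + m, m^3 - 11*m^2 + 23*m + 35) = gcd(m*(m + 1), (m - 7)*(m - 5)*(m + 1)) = m + 1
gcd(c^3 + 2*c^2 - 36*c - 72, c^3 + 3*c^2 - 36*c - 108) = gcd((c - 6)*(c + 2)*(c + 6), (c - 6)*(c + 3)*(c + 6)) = c^2 - 36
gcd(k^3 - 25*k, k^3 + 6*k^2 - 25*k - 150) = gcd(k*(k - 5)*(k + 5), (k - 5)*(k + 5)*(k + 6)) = k^2 - 25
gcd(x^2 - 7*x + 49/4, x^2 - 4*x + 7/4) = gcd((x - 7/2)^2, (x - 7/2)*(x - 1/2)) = x - 7/2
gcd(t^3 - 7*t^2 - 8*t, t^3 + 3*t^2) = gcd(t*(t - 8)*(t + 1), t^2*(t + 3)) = t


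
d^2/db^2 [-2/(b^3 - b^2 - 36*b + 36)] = 4*((3*b - 1)*(b^3 - b^2 - 36*b + 36) - (-3*b^2 + 2*b + 36)^2)/(b^3 - b^2 - 36*b + 36)^3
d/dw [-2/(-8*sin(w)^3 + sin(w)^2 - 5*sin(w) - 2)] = 2*(-24*sin(w)^2 + 2*sin(w) - 5)*cos(w)/(8*sin(w)^3 - sin(w)^2 + 5*sin(w) + 2)^2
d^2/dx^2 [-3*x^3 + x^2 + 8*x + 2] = 2 - 18*x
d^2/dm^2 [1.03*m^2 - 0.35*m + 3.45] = 2.06000000000000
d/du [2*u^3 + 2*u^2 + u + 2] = 6*u^2 + 4*u + 1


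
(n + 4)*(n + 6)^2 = n^3 + 16*n^2 + 84*n + 144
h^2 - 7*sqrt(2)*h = h*(h - 7*sqrt(2))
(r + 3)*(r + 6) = r^2 + 9*r + 18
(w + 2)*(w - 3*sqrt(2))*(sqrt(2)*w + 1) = sqrt(2)*w^3 - 5*w^2 + 2*sqrt(2)*w^2 - 10*w - 3*sqrt(2)*w - 6*sqrt(2)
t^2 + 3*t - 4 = (t - 1)*(t + 4)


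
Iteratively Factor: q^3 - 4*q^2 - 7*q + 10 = (q - 5)*(q^2 + q - 2) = (q - 5)*(q - 1)*(q + 2)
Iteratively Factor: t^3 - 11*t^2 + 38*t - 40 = (t - 5)*(t^2 - 6*t + 8) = (t - 5)*(t - 2)*(t - 4)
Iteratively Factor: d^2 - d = (d - 1)*(d)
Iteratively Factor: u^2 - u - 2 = (u - 2)*(u + 1)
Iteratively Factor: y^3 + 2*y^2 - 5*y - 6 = (y + 3)*(y^2 - y - 2) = (y + 1)*(y + 3)*(y - 2)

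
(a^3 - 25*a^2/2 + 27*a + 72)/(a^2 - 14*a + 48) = a + 3/2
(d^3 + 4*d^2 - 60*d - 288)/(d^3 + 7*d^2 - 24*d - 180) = (d - 8)/(d - 5)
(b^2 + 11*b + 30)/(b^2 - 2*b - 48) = (b + 5)/(b - 8)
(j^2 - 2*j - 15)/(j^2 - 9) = (j - 5)/(j - 3)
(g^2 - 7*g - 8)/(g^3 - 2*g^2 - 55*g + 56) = (g + 1)/(g^2 + 6*g - 7)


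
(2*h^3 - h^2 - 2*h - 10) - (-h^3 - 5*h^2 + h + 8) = 3*h^3 + 4*h^2 - 3*h - 18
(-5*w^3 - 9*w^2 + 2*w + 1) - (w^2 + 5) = -5*w^3 - 10*w^2 + 2*w - 4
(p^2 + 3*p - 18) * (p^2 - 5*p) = p^4 - 2*p^3 - 33*p^2 + 90*p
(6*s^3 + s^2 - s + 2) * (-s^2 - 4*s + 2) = -6*s^5 - 25*s^4 + 9*s^3 + 4*s^2 - 10*s + 4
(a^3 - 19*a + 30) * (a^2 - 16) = a^5 - 35*a^3 + 30*a^2 + 304*a - 480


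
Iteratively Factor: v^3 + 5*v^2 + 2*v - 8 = (v - 1)*(v^2 + 6*v + 8) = (v - 1)*(v + 4)*(v + 2)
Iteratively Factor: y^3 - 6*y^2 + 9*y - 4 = (y - 1)*(y^2 - 5*y + 4) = (y - 1)^2*(y - 4)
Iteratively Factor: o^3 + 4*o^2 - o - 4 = (o + 1)*(o^2 + 3*o - 4) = (o - 1)*(o + 1)*(o + 4)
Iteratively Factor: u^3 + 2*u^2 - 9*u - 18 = (u + 2)*(u^2 - 9) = (u - 3)*(u + 2)*(u + 3)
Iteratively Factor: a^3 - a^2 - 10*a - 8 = (a - 4)*(a^2 + 3*a + 2) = (a - 4)*(a + 1)*(a + 2)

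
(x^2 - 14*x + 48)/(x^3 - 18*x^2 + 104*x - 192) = 1/(x - 4)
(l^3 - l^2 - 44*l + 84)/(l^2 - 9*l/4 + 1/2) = 4*(l^2 + l - 42)/(4*l - 1)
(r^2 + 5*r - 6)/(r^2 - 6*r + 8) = (r^2 + 5*r - 6)/(r^2 - 6*r + 8)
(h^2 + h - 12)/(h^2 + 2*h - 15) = (h + 4)/(h + 5)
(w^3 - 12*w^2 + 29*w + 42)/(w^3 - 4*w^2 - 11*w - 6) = (w - 7)/(w + 1)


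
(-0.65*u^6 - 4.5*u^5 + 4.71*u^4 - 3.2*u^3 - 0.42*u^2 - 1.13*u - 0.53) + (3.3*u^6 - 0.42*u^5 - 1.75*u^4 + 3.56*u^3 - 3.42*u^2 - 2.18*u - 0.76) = 2.65*u^6 - 4.92*u^5 + 2.96*u^4 + 0.36*u^3 - 3.84*u^2 - 3.31*u - 1.29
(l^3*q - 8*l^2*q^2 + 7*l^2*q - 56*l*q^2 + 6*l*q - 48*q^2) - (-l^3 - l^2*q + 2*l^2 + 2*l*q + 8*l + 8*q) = l^3*q + l^3 - 8*l^2*q^2 + 8*l^2*q - 2*l^2 - 56*l*q^2 + 4*l*q - 8*l - 48*q^2 - 8*q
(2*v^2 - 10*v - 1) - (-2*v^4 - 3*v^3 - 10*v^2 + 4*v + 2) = 2*v^4 + 3*v^3 + 12*v^2 - 14*v - 3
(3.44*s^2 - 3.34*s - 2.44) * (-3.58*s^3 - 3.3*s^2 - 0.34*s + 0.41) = -12.3152*s^5 + 0.605200000000002*s^4 + 18.5876*s^3 + 10.598*s^2 - 0.5398*s - 1.0004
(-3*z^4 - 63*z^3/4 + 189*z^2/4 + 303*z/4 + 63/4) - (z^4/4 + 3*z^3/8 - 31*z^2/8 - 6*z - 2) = -13*z^4/4 - 129*z^3/8 + 409*z^2/8 + 327*z/4 + 71/4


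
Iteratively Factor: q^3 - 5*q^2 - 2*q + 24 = (q + 2)*(q^2 - 7*q + 12) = (q - 3)*(q + 2)*(q - 4)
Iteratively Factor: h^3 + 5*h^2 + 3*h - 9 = (h - 1)*(h^2 + 6*h + 9) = (h - 1)*(h + 3)*(h + 3)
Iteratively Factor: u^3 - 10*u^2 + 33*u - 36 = (u - 3)*(u^2 - 7*u + 12) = (u - 3)^2*(u - 4)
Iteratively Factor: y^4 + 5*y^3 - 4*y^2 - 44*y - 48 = (y - 3)*(y^3 + 8*y^2 + 20*y + 16) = (y - 3)*(y + 2)*(y^2 + 6*y + 8) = (y - 3)*(y + 2)*(y + 4)*(y + 2)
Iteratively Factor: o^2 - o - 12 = (o + 3)*(o - 4)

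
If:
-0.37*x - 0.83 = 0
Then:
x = -2.24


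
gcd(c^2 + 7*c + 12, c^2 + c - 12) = c + 4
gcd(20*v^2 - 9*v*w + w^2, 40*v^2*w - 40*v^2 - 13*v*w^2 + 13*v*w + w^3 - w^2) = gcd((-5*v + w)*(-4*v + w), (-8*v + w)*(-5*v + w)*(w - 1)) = 5*v - w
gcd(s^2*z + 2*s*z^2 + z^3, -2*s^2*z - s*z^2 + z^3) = s*z + z^2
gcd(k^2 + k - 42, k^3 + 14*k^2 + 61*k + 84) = k + 7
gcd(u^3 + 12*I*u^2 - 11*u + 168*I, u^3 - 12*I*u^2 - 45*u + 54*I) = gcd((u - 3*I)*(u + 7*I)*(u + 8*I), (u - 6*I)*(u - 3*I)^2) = u - 3*I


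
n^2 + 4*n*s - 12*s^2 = (n - 2*s)*(n + 6*s)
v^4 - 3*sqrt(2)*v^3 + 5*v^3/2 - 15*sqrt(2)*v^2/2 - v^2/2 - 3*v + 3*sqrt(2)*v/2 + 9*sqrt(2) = (v - 1)*(v + 3/2)*(v + 2)*(v - 3*sqrt(2))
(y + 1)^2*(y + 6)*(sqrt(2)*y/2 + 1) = sqrt(2)*y^4/2 + y^3 + 4*sqrt(2)*y^3 + 8*y^2 + 13*sqrt(2)*y^2/2 + 3*sqrt(2)*y + 13*y + 6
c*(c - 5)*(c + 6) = c^3 + c^2 - 30*c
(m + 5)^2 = m^2 + 10*m + 25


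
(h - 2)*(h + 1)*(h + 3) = h^3 + 2*h^2 - 5*h - 6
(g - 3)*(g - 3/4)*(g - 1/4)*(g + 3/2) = g^4 - 5*g^3/2 - 45*g^2/16 + 135*g/32 - 27/32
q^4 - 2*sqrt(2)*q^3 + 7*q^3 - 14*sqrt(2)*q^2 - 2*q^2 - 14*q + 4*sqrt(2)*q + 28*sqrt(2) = (q + 7)*(q - 2*sqrt(2))*(q - sqrt(2))*(q + sqrt(2))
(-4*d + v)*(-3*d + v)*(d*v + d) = 12*d^3*v + 12*d^3 - 7*d^2*v^2 - 7*d^2*v + d*v^3 + d*v^2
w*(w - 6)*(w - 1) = w^3 - 7*w^2 + 6*w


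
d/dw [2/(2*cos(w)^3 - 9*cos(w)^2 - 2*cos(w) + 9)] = 4*(3*cos(w)^2 - 9*cos(w) - 1)/((9 - 2*cos(w))^2*sin(w)^3)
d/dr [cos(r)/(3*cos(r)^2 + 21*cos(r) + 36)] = (cos(r)^2 - 12)*sin(r)/(3*(cos(r) + 3)^2*(cos(r) + 4)^2)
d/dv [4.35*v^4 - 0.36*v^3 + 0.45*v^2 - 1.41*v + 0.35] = 17.4*v^3 - 1.08*v^2 + 0.9*v - 1.41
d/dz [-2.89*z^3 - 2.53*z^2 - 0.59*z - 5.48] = -8.67*z^2 - 5.06*z - 0.59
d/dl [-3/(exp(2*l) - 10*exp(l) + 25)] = 6*(exp(l) - 5)*exp(l)/(exp(2*l) - 10*exp(l) + 25)^2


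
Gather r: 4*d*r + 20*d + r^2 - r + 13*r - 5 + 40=20*d + r^2 + r*(4*d + 12) + 35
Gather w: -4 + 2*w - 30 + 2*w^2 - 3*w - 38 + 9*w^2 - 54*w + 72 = 11*w^2 - 55*w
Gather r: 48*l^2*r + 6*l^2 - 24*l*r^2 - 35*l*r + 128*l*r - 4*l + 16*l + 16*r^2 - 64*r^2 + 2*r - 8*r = 6*l^2 + 12*l + r^2*(-24*l - 48) + r*(48*l^2 + 93*l - 6)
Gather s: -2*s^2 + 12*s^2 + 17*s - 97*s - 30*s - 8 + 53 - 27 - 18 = 10*s^2 - 110*s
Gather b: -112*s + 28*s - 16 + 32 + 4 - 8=12 - 84*s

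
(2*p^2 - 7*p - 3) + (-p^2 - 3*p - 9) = p^2 - 10*p - 12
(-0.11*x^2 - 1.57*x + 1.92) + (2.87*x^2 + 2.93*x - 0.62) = 2.76*x^2 + 1.36*x + 1.3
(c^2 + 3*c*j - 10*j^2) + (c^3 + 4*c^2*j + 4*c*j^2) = c^3 + 4*c^2*j + c^2 + 4*c*j^2 + 3*c*j - 10*j^2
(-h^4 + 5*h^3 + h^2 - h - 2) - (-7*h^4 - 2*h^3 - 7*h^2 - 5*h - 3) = 6*h^4 + 7*h^3 + 8*h^2 + 4*h + 1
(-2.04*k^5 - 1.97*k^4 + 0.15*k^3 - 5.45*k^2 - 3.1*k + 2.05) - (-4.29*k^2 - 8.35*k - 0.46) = -2.04*k^5 - 1.97*k^4 + 0.15*k^3 - 1.16*k^2 + 5.25*k + 2.51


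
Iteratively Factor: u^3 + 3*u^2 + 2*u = (u + 2)*(u^2 + u) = (u + 1)*(u + 2)*(u)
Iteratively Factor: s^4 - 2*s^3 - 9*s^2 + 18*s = (s - 3)*(s^3 + s^2 - 6*s) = (s - 3)*(s - 2)*(s^2 + 3*s) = (s - 3)*(s - 2)*(s + 3)*(s)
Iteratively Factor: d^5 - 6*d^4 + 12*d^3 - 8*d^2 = (d - 2)*(d^4 - 4*d^3 + 4*d^2) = (d - 2)^2*(d^3 - 2*d^2) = d*(d - 2)^2*(d^2 - 2*d) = d*(d - 2)^3*(d)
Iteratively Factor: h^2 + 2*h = (h)*(h + 2)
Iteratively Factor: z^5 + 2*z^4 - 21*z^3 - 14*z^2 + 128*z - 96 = (z - 2)*(z^4 + 4*z^3 - 13*z^2 - 40*z + 48) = (z - 2)*(z - 1)*(z^3 + 5*z^2 - 8*z - 48) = (z - 3)*(z - 2)*(z - 1)*(z^2 + 8*z + 16) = (z - 3)*(z - 2)*(z - 1)*(z + 4)*(z + 4)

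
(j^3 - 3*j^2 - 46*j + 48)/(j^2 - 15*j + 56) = (j^2 + 5*j - 6)/(j - 7)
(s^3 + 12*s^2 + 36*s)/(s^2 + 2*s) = (s^2 + 12*s + 36)/(s + 2)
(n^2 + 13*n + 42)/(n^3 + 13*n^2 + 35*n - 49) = (n + 6)/(n^2 + 6*n - 7)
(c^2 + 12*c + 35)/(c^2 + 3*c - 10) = (c + 7)/(c - 2)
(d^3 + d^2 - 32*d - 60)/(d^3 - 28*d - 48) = (d + 5)/(d + 4)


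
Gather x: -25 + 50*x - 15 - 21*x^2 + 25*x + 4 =-21*x^2 + 75*x - 36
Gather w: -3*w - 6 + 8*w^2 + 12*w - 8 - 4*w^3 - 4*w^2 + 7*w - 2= -4*w^3 + 4*w^2 + 16*w - 16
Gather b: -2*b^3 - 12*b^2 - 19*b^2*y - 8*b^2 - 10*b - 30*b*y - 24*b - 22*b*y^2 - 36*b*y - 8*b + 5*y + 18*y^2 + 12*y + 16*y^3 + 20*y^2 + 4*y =-2*b^3 + b^2*(-19*y - 20) + b*(-22*y^2 - 66*y - 42) + 16*y^3 + 38*y^2 + 21*y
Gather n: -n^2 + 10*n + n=-n^2 + 11*n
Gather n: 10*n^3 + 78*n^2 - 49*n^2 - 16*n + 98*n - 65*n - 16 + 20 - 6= 10*n^3 + 29*n^2 + 17*n - 2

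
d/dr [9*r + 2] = 9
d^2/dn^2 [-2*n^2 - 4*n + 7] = -4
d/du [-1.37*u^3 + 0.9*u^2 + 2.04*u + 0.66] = -4.11*u^2 + 1.8*u + 2.04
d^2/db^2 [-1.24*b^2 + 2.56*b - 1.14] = -2.48000000000000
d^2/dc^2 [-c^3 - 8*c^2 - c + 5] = -6*c - 16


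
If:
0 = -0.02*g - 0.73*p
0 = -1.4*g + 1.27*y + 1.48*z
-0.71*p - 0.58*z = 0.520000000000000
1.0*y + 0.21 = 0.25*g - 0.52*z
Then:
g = -0.95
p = 0.03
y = 0.04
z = -0.93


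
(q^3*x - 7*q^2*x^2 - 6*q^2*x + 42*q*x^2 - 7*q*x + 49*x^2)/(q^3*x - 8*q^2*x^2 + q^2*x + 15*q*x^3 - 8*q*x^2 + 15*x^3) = (q^2 - 7*q*x - 7*q + 49*x)/(q^2 - 8*q*x + 15*x^2)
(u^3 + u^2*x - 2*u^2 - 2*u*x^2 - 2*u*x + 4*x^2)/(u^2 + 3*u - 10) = (u^2 + u*x - 2*x^2)/(u + 5)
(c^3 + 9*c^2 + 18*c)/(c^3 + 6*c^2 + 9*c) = (c + 6)/(c + 3)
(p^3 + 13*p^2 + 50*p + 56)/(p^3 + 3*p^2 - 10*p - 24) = (p + 7)/(p - 3)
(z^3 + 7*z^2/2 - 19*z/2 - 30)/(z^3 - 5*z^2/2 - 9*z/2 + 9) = (2*z^2 + 13*z + 20)/(2*z^2 + z - 6)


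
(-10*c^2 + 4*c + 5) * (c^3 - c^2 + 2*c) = -10*c^5 + 14*c^4 - 19*c^3 + 3*c^2 + 10*c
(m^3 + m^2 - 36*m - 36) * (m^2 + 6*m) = m^5 + 7*m^4 - 30*m^3 - 252*m^2 - 216*m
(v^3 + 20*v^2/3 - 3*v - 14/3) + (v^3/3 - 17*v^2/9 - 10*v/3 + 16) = 4*v^3/3 + 43*v^2/9 - 19*v/3 + 34/3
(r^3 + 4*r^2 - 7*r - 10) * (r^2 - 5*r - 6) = r^5 - r^4 - 33*r^3 + r^2 + 92*r + 60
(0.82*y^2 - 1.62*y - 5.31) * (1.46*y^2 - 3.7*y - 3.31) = 1.1972*y^4 - 5.3992*y^3 - 4.4728*y^2 + 25.0092*y + 17.5761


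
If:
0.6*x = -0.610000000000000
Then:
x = -1.02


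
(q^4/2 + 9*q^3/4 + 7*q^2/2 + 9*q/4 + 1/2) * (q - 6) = q^5/2 - 3*q^4/4 - 10*q^3 - 75*q^2/4 - 13*q - 3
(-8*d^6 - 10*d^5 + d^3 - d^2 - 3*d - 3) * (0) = 0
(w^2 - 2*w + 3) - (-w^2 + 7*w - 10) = 2*w^2 - 9*w + 13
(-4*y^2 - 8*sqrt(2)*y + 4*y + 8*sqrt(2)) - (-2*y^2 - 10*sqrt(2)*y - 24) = -2*y^2 + 2*sqrt(2)*y + 4*y + 8*sqrt(2) + 24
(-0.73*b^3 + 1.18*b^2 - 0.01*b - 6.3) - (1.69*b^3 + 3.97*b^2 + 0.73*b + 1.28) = -2.42*b^3 - 2.79*b^2 - 0.74*b - 7.58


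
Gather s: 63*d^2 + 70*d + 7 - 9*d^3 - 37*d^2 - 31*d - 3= -9*d^3 + 26*d^2 + 39*d + 4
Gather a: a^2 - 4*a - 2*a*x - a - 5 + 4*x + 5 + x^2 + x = a^2 + a*(-2*x - 5) + x^2 + 5*x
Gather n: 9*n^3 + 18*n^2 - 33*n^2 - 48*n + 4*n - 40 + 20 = 9*n^3 - 15*n^2 - 44*n - 20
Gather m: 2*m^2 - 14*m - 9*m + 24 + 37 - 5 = 2*m^2 - 23*m + 56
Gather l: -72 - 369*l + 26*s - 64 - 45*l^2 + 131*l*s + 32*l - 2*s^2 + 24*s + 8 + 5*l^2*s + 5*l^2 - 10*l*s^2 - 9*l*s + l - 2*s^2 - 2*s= l^2*(5*s - 40) + l*(-10*s^2 + 122*s - 336) - 4*s^2 + 48*s - 128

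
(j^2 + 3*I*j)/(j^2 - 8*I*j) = (j + 3*I)/(j - 8*I)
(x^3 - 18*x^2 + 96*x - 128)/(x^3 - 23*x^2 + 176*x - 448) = (x - 2)/(x - 7)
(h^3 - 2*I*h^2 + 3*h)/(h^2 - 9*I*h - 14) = h*(-h^2 + 2*I*h - 3)/(-h^2 + 9*I*h + 14)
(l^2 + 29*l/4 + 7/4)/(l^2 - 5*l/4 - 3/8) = 2*(l + 7)/(2*l - 3)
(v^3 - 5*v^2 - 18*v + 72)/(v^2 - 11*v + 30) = (v^2 + v - 12)/(v - 5)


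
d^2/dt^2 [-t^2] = -2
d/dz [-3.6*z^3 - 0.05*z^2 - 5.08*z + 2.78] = -10.8*z^2 - 0.1*z - 5.08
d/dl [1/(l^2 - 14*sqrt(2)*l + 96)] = 2*(-l + 7*sqrt(2))/(l^2 - 14*sqrt(2)*l + 96)^2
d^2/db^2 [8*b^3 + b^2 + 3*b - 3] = 48*b + 2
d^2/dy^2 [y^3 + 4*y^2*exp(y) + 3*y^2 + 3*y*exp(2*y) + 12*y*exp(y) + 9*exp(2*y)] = 4*y^2*exp(y) + 12*y*exp(2*y) + 28*y*exp(y) + 6*y + 48*exp(2*y) + 32*exp(y) + 6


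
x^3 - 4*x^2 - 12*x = x*(x - 6)*(x + 2)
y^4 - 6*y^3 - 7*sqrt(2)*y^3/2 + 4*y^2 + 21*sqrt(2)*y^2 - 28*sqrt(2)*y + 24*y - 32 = (y - 4)*(y - 2)*(y - 4*sqrt(2))*(y + sqrt(2)/2)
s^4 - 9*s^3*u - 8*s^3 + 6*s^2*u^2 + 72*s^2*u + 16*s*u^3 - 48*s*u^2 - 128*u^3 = (s - 8)*(s - 8*u)*(s - 2*u)*(s + u)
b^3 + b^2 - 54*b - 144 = (b - 8)*(b + 3)*(b + 6)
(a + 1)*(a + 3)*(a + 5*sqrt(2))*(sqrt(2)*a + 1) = sqrt(2)*a^4 + 4*sqrt(2)*a^3 + 11*a^3 + 8*sqrt(2)*a^2 + 44*a^2 + 20*sqrt(2)*a + 33*a + 15*sqrt(2)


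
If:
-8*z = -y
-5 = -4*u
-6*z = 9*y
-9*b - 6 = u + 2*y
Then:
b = -29/36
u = 5/4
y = 0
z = 0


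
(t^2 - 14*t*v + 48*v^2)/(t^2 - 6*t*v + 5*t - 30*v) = (t - 8*v)/(t + 5)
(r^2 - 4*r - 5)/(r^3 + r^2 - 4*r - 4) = (r - 5)/(r^2 - 4)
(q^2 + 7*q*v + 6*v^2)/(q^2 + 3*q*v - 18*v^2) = (q + v)/(q - 3*v)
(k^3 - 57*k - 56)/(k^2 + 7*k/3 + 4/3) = 3*(k^2 - k - 56)/(3*k + 4)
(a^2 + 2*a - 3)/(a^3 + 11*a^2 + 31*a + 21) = (a - 1)/(a^2 + 8*a + 7)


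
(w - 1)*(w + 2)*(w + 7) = w^3 + 8*w^2 + 5*w - 14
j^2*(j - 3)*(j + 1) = j^4 - 2*j^3 - 3*j^2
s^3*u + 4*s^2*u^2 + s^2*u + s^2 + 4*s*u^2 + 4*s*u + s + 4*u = (s + 1)*(s + 4*u)*(s*u + 1)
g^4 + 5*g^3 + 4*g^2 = g^2*(g + 1)*(g + 4)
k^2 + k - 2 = (k - 1)*(k + 2)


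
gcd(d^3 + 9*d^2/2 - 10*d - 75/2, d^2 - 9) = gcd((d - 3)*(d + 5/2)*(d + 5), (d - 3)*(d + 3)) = d - 3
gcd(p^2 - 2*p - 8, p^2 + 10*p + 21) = 1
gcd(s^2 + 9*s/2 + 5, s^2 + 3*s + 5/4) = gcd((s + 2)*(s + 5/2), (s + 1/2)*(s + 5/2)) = s + 5/2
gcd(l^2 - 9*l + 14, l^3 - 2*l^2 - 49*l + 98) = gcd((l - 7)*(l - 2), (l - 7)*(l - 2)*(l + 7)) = l^2 - 9*l + 14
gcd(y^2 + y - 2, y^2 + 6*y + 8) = y + 2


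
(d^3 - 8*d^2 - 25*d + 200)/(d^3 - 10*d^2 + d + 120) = (d + 5)/(d + 3)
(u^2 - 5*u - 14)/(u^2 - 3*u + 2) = (u^2 - 5*u - 14)/(u^2 - 3*u + 2)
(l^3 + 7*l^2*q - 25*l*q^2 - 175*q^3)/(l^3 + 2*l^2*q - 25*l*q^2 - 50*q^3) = (l + 7*q)/(l + 2*q)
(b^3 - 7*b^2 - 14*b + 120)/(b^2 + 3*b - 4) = (b^2 - 11*b + 30)/(b - 1)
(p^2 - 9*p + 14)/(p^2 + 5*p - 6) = (p^2 - 9*p + 14)/(p^2 + 5*p - 6)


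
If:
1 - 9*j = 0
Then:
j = 1/9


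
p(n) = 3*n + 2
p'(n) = 3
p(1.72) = 7.16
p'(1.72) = 3.00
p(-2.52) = -5.56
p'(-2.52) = 3.00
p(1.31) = 5.93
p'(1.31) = 3.00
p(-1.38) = -2.14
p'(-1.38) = 3.00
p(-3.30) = -7.90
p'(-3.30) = 3.00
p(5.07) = 17.21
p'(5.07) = 3.00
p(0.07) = 2.21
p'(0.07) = 3.00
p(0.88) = 4.64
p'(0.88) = 3.00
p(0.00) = 2.00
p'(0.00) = 3.00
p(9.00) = 29.00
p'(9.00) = 3.00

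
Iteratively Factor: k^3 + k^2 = (k)*(k^2 + k) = k*(k + 1)*(k)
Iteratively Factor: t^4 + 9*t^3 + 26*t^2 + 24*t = (t + 4)*(t^3 + 5*t^2 + 6*t) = (t + 2)*(t + 4)*(t^2 + 3*t) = (t + 2)*(t + 3)*(t + 4)*(t)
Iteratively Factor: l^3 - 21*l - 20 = (l - 5)*(l^2 + 5*l + 4) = (l - 5)*(l + 4)*(l + 1)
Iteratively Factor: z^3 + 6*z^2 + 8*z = (z + 2)*(z^2 + 4*z) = (z + 2)*(z + 4)*(z)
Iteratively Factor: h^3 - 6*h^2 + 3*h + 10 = (h + 1)*(h^2 - 7*h + 10) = (h - 5)*(h + 1)*(h - 2)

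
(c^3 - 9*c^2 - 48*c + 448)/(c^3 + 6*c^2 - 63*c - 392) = (c - 8)/(c + 7)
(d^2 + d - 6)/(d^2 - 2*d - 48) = (-d^2 - d + 6)/(-d^2 + 2*d + 48)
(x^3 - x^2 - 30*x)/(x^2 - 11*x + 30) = x*(x + 5)/(x - 5)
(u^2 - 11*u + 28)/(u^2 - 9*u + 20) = (u - 7)/(u - 5)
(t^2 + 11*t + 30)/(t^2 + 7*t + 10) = (t + 6)/(t + 2)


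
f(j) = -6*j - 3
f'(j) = -6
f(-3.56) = 18.36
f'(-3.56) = -6.00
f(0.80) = -7.80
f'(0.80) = -6.00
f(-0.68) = 1.08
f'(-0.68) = -6.00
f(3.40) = -23.40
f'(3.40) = -6.00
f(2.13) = -15.78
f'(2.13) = -6.00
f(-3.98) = 20.88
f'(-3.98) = -6.00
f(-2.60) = 12.60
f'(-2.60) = -6.00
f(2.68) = -19.08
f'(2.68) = -6.00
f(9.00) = -57.00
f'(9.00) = -6.00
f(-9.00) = 51.00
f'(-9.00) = -6.00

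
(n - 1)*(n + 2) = n^2 + n - 2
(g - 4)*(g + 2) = g^2 - 2*g - 8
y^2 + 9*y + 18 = (y + 3)*(y + 6)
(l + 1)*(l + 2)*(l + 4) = l^3 + 7*l^2 + 14*l + 8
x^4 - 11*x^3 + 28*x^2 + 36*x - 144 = (x - 6)*(x - 4)*(x - 3)*(x + 2)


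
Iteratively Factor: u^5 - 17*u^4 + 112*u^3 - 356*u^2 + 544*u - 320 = (u - 2)*(u^4 - 15*u^3 + 82*u^2 - 192*u + 160) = (u - 2)^2*(u^3 - 13*u^2 + 56*u - 80) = (u - 4)*(u - 2)^2*(u^2 - 9*u + 20) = (u - 5)*(u - 4)*(u - 2)^2*(u - 4)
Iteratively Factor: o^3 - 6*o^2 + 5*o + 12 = (o - 4)*(o^2 - 2*o - 3) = (o - 4)*(o - 3)*(o + 1)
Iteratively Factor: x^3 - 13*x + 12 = (x + 4)*(x^2 - 4*x + 3) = (x - 3)*(x + 4)*(x - 1)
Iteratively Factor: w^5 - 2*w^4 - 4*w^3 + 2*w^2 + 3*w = (w + 1)*(w^4 - 3*w^3 - w^2 + 3*w) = (w - 3)*(w + 1)*(w^3 - w) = (w - 3)*(w + 1)^2*(w^2 - w) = w*(w - 3)*(w + 1)^2*(w - 1)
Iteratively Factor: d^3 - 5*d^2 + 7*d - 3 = (d - 3)*(d^2 - 2*d + 1) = (d - 3)*(d - 1)*(d - 1)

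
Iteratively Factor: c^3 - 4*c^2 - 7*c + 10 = (c - 1)*(c^2 - 3*c - 10) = (c - 5)*(c - 1)*(c + 2)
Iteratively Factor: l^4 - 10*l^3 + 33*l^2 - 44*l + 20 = (l - 1)*(l^3 - 9*l^2 + 24*l - 20) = (l - 2)*(l - 1)*(l^2 - 7*l + 10) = (l - 2)^2*(l - 1)*(l - 5)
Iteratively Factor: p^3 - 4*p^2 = (p)*(p^2 - 4*p) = p*(p - 4)*(p)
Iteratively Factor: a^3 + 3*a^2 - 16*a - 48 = (a + 3)*(a^2 - 16) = (a + 3)*(a + 4)*(a - 4)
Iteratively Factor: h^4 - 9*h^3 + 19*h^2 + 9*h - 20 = (h + 1)*(h^3 - 10*h^2 + 29*h - 20) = (h - 5)*(h + 1)*(h^2 - 5*h + 4) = (h - 5)*(h - 1)*(h + 1)*(h - 4)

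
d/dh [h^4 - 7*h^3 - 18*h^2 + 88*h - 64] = 4*h^3 - 21*h^2 - 36*h + 88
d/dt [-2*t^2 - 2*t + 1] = -4*t - 2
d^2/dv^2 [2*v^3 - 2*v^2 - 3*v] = 12*v - 4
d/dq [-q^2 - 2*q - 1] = -2*q - 2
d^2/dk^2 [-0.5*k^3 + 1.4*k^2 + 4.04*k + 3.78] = 2.8 - 3.0*k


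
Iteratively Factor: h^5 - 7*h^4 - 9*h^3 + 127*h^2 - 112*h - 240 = (h - 5)*(h^4 - 2*h^3 - 19*h^2 + 32*h + 48) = (h - 5)*(h - 3)*(h^3 + h^2 - 16*h - 16) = (h - 5)*(h - 3)*(h + 1)*(h^2 - 16) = (h - 5)*(h - 4)*(h - 3)*(h + 1)*(h + 4)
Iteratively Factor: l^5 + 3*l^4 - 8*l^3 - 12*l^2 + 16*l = (l)*(l^4 + 3*l^3 - 8*l^2 - 12*l + 16) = l*(l - 1)*(l^3 + 4*l^2 - 4*l - 16) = l*(l - 2)*(l - 1)*(l^2 + 6*l + 8) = l*(l - 2)*(l - 1)*(l + 4)*(l + 2)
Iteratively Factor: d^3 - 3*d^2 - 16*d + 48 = (d - 4)*(d^2 + d - 12) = (d - 4)*(d - 3)*(d + 4)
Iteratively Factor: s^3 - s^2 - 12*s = (s - 4)*(s^2 + 3*s) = s*(s - 4)*(s + 3)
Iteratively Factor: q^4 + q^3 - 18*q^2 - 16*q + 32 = (q + 2)*(q^3 - q^2 - 16*q + 16) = (q - 4)*(q + 2)*(q^2 + 3*q - 4) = (q - 4)*(q + 2)*(q + 4)*(q - 1)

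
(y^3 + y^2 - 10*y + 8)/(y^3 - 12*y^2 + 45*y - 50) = (y^2 + 3*y - 4)/(y^2 - 10*y + 25)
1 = 1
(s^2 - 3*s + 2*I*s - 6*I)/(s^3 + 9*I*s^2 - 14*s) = (s - 3)/(s*(s + 7*I))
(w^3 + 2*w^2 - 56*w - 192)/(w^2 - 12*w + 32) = (w^2 + 10*w + 24)/(w - 4)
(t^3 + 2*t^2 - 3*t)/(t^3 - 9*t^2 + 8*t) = (t + 3)/(t - 8)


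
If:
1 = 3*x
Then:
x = 1/3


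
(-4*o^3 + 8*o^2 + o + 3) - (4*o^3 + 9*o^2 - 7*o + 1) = -8*o^3 - o^2 + 8*o + 2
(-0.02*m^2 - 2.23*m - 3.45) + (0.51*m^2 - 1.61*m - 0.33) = 0.49*m^2 - 3.84*m - 3.78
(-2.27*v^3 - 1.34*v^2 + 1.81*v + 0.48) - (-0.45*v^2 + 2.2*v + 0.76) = -2.27*v^3 - 0.89*v^2 - 0.39*v - 0.28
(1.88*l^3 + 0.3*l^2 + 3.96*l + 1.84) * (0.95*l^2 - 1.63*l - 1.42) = 1.786*l^5 - 2.7794*l^4 + 0.603400000000001*l^3 - 5.1328*l^2 - 8.6224*l - 2.6128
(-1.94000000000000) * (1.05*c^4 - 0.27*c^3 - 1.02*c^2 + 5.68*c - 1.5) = -2.037*c^4 + 0.5238*c^3 + 1.9788*c^2 - 11.0192*c + 2.91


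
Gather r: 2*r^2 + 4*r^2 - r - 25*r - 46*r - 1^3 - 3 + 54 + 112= 6*r^2 - 72*r + 162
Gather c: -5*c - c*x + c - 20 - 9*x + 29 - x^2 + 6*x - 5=c*(-x - 4) - x^2 - 3*x + 4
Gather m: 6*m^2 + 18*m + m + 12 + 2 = 6*m^2 + 19*m + 14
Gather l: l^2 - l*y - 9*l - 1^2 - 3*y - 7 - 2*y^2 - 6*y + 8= l^2 + l*(-y - 9) - 2*y^2 - 9*y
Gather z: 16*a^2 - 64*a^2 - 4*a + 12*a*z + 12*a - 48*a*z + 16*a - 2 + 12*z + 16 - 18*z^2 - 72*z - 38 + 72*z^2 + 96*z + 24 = -48*a^2 + 24*a + 54*z^2 + z*(36 - 36*a)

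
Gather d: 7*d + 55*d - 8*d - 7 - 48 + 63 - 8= 54*d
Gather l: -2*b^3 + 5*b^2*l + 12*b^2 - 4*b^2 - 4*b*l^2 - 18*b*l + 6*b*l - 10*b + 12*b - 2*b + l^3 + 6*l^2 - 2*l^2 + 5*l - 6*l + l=-2*b^3 + 8*b^2 + l^3 + l^2*(4 - 4*b) + l*(5*b^2 - 12*b)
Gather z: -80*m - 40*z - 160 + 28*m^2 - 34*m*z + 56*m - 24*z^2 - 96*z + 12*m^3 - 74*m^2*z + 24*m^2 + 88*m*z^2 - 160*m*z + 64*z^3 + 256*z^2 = 12*m^3 + 52*m^2 - 24*m + 64*z^3 + z^2*(88*m + 232) + z*(-74*m^2 - 194*m - 136) - 160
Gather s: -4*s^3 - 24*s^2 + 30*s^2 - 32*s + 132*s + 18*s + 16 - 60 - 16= -4*s^3 + 6*s^2 + 118*s - 60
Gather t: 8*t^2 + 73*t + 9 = 8*t^2 + 73*t + 9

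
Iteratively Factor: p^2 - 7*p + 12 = (p - 3)*(p - 4)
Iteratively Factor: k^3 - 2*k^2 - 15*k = (k - 5)*(k^2 + 3*k) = k*(k - 5)*(k + 3)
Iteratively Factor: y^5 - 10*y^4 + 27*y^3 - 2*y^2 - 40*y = (y + 1)*(y^4 - 11*y^3 + 38*y^2 - 40*y) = (y - 5)*(y + 1)*(y^3 - 6*y^2 + 8*y) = y*(y - 5)*(y + 1)*(y^2 - 6*y + 8) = y*(y - 5)*(y - 2)*(y + 1)*(y - 4)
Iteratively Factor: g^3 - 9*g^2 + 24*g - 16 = (g - 4)*(g^2 - 5*g + 4) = (g - 4)^2*(g - 1)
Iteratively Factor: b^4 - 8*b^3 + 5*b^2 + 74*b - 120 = (b - 2)*(b^3 - 6*b^2 - 7*b + 60) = (b - 4)*(b - 2)*(b^2 - 2*b - 15) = (b - 5)*(b - 4)*(b - 2)*(b + 3)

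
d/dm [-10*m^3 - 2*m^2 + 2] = 2*m*(-15*m - 2)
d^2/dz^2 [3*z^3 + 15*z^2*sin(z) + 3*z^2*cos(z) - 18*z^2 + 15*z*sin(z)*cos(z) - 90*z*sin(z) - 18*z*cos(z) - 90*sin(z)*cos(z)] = -15*z^2*sin(z) - 3*z^2*cos(z) - 30*z*sin(2*z) + 78*sqrt(2)*z*sin(z + pi/4) + 18*z + 66*sin(z) + 180*sin(2*z) - 174*cos(z) + 30*cos(2*z) - 36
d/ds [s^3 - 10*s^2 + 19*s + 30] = 3*s^2 - 20*s + 19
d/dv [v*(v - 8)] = 2*v - 8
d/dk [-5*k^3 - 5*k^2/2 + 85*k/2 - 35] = -15*k^2 - 5*k + 85/2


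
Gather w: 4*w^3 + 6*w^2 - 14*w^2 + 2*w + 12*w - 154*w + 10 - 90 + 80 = 4*w^3 - 8*w^2 - 140*w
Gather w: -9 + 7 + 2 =0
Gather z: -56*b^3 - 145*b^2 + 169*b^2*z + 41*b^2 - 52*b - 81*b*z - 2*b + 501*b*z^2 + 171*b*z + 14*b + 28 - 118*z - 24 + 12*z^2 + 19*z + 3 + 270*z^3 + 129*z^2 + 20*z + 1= -56*b^3 - 104*b^2 - 40*b + 270*z^3 + z^2*(501*b + 141) + z*(169*b^2 + 90*b - 79) + 8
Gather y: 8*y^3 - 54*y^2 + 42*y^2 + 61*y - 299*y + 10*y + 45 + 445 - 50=8*y^3 - 12*y^2 - 228*y + 440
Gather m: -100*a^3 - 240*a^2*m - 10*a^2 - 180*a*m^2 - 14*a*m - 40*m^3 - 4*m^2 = -100*a^3 - 10*a^2 - 40*m^3 + m^2*(-180*a - 4) + m*(-240*a^2 - 14*a)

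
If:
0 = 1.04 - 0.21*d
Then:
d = 4.95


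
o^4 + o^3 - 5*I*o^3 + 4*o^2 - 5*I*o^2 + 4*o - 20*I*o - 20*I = (o + 1)*(o - 5*I)*(o - 2*I)*(o + 2*I)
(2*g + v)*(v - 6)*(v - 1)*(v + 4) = 2*g*v^3 - 6*g*v^2 - 44*g*v + 48*g + v^4 - 3*v^3 - 22*v^2 + 24*v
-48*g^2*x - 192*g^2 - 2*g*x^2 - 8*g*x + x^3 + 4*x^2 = (-8*g + x)*(6*g + x)*(x + 4)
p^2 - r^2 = (p - r)*(p + r)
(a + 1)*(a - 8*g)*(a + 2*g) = a^3 - 6*a^2*g + a^2 - 16*a*g^2 - 6*a*g - 16*g^2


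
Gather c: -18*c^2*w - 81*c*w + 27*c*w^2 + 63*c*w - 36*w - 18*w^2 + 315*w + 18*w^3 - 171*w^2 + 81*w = -18*c^2*w + c*(27*w^2 - 18*w) + 18*w^3 - 189*w^2 + 360*w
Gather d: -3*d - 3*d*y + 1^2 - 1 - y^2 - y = d*(-3*y - 3) - y^2 - y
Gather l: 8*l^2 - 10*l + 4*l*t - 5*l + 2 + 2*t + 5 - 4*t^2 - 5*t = 8*l^2 + l*(4*t - 15) - 4*t^2 - 3*t + 7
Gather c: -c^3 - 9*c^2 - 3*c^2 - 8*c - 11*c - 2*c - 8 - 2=-c^3 - 12*c^2 - 21*c - 10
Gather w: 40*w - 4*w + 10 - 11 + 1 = 36*w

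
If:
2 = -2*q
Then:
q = -1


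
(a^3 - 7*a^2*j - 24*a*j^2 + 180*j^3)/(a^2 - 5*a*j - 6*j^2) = (a^2 - a*j - 30*j^2)/(a + j)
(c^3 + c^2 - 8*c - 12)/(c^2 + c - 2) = (c^2 - c - 6)/(c - 1)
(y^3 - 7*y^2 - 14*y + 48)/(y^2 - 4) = (y^2 - 5*y - 24)/(y + 2)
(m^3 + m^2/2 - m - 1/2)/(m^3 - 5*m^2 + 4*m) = (2*m^2 + 3*m + 1)/(2*m*(m - 4))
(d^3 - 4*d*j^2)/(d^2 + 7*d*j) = (d^2 - 4*j^2)/(d + 7*j)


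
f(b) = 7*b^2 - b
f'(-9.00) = -127.00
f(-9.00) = 576.00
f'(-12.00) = -169.00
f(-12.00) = 1020.00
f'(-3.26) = -46.64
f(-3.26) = 77.65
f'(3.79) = 52.06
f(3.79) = 96.76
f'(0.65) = 8.10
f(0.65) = 2.31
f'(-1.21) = -17.94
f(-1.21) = 11.46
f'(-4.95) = -70.30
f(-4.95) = 176.47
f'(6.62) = 91.68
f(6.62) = 300.15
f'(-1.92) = -27.88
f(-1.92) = 27.72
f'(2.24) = 30.36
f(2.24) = 32.88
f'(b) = 14*b - 1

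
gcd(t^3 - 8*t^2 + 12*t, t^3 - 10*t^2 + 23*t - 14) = t - 2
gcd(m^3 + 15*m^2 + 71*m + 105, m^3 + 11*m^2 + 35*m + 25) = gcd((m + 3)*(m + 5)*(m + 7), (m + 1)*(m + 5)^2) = m + 5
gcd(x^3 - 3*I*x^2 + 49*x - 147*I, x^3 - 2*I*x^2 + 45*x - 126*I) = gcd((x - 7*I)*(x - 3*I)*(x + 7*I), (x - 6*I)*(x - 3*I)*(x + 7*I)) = x^2 + 4*I*x + 21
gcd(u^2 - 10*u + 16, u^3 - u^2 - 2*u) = u - 2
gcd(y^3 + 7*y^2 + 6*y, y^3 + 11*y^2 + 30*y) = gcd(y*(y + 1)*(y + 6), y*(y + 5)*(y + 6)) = y^2 + 6*y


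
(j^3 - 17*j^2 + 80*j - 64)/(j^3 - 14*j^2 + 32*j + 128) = (j - 1)/(j + 2)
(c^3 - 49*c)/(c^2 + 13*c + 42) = c*(c - 7)/(c + 6)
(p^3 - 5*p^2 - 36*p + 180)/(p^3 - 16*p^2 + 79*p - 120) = (p^2 - 36)/(p^2 - 11*p + 24)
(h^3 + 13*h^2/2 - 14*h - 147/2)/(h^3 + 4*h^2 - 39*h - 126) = (h - 7/2)/(h - 6)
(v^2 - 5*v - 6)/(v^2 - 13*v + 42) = (v + 1)/(v - 7)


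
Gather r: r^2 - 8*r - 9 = r^2 - 8*r - 9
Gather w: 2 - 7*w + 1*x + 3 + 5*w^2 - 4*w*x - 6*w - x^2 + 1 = 5*w^2 + w*(-4*x - 13) - x^2 + x + 6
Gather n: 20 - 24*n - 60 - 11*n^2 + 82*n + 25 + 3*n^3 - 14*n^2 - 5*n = 3*n^3 - 25*n^2 + 53*n - 15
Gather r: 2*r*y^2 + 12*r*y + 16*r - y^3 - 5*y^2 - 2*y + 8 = r*(2*y^2 + 12*y + 16) - y^3 - 5*y^2 - 2*y + 8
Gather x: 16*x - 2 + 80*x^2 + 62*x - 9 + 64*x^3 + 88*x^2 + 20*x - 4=64*x^3 + 168*x^2 + 98*x - 15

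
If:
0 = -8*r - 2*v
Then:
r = -v/4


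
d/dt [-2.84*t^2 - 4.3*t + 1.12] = -5.68*t - 4.3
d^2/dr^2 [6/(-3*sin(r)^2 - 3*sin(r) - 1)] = 18*(12*sin(r)^4 + 9*sin(r)^3 - 19*sin(r)^2 - 19*sin(r) - 4)/(3*sin(r)^2 + 3*sin(r) + 1)^3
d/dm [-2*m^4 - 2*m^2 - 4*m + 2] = -8*m^3 - 4*m - 4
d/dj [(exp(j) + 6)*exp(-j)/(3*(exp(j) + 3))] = (-exp(2*j) - 12*exp(j) - 18)*exp(-j)/(3*(exp(2*j) + 6*exp(j) + 9))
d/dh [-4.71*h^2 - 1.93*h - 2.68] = -9.42*h - 1.93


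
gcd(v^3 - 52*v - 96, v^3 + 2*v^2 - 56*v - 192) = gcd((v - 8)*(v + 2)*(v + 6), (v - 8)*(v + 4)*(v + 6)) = v^2 - 2*v - 48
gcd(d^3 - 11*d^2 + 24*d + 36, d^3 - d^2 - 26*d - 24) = d^2 - 5*d - 6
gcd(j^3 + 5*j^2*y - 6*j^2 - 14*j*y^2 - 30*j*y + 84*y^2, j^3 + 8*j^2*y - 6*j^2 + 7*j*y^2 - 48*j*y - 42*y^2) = j^2 + 7*j*y - 6*j - 42*y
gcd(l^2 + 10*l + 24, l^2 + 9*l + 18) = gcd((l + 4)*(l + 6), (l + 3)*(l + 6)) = l + 6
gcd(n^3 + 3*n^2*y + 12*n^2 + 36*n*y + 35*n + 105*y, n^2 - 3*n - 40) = n + 5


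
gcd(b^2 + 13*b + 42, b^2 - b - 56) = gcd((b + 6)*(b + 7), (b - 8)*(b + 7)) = b + 7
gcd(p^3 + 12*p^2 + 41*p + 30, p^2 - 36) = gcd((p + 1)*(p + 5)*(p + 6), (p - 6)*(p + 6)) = p + 6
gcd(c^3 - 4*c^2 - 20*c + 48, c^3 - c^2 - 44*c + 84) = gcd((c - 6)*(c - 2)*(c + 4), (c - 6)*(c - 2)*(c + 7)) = c^2 - 8*c + 12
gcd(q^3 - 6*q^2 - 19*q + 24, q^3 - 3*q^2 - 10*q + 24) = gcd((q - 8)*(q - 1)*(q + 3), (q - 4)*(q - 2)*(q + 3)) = q + 3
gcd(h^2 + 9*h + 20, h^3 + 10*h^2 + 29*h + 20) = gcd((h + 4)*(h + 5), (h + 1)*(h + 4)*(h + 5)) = h^2 + 9*h + 20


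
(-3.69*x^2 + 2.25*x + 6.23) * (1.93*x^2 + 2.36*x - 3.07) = -7.1217*x^4 - 4.3659*x^3 + 28.6622*x^2 + 7.7953*x - 19.1261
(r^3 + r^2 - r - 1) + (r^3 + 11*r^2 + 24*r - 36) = 2*r^3 + 12*r^2 + 23*r - 37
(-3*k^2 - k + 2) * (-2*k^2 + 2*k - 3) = 6*k^4 - 4*k^3 + 3*k^2 + 7*k - 6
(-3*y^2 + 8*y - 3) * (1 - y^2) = 3*y^4 - 8*y^3 + 8*y - 3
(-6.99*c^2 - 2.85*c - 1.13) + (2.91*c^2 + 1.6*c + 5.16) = -4.08*c^2 - 1.25*c + 4.03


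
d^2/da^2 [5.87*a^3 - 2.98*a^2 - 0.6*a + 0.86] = 35.22*a - 5.96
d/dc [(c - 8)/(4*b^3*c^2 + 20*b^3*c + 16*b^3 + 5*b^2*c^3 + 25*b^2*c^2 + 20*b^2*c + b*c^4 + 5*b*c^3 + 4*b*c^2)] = (4*b^2*c^2 + 20*b^2*c + 16*b^2 + 5*b*c^3 + 25*b*c^2 + 20*b*c + c^4 + 5*c^3 + 4*c^2 - (c - 8)*(8*b^2*c + 20*b^2 + 15*b*c^2 + 50*b*c + 20*b + 4*c^3 + 15*c^2 + 8*c))/(b*(4*b^2*c^2 + 20*b^2*c + 16*b^2 + 5*b*c^3 + 25*b*c^2 + 20*b*c + c^4 + 5*c^3 + 4*c^2)^2)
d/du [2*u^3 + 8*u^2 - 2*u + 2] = 6*u^2 + 16*u - 2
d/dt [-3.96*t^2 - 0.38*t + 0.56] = -7.92*t - 0.38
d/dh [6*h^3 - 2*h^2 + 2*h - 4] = 18*h^2 - 4*h + 2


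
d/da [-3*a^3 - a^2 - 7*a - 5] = -9*a^2 - 2*a - 7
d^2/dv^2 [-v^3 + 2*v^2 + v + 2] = 4 - 6*v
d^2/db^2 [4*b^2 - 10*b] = 8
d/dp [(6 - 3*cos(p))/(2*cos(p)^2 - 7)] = 3*(8*cos(p) - cos(2*p) - 8)*sin(p)/(cos(2*p) - 6)^2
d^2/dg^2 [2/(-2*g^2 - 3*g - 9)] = 4*(4*g^2 + 6*g - (4*g + 3)^2 + 18)/(2*g^2 + 3*g + 9)^3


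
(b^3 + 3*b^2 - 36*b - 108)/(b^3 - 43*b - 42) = (b^2 - 3*b - 18)/(b^2 - 6*b - 7)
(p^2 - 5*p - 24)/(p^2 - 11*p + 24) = (p + 3)/(p - 3)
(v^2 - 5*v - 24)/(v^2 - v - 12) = (v - 8)/(v - 4)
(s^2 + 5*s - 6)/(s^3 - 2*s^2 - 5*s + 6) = (s + 6)/(s^2 - s - 6)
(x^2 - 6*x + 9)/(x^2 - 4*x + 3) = (x - 3)/(x - 1)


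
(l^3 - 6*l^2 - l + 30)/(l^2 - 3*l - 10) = l - 3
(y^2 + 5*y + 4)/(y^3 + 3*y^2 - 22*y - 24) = (y + 4)/(y^2 + 2*y - 24)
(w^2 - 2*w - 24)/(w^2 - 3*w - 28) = (w - 6)/(w - 7)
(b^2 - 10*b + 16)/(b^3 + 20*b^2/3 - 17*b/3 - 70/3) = 3*(b - 8)/(3*b^2 + 26*b + 35)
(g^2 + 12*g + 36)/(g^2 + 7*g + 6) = (g + 6)/(g + 1)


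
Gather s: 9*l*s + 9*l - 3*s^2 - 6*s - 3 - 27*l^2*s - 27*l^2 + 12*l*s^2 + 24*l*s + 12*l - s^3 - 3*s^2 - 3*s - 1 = -27*l^2 + 21*l - s^3 + s^2*(12*l - 6) + s*(-27*l^2 + 33*l - 9) - 4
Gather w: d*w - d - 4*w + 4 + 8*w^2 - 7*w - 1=-d + 8*w^2 + w*(d - 11) + 3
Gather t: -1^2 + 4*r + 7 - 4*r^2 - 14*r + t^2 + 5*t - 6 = -4*r^2 - 10*r + t^2 + 5*t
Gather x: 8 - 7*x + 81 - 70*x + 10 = 99 - 77*x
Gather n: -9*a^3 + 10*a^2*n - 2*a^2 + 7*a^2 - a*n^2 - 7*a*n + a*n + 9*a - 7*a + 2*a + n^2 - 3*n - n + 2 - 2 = -9*a^3 + 5*a^2 + 4*a + n^2*(1 - a) + n*(10*a^2 - 6*a - 4)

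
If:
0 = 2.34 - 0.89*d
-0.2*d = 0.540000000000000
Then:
No Solution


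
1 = 1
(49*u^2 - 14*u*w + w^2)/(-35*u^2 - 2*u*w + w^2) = (-7*u + w)/(5*u + w)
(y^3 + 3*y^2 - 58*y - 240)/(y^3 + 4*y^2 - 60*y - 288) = (y + 5)/(y + 6)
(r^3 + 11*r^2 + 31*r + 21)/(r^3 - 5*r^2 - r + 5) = (r^2 + 10*r + 21)/(r^2 - 6*r + 5)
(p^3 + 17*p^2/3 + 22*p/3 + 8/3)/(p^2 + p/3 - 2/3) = (3*p^2 + 14*p + 8)/(3*p - 2)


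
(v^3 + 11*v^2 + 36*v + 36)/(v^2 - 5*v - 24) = (v^2 + 8*v + 12)/(v - 8)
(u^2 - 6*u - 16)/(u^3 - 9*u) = (u^2 - 6*u - 16)/(u*(u^2 - 9))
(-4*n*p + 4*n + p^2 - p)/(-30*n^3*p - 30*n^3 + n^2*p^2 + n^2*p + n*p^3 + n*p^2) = (-4*n*p + 4*n + p^2 - p)/(n*(-30*n^2*p - 30*n^2 + n*p^2 + n*p + p^3 + p^2))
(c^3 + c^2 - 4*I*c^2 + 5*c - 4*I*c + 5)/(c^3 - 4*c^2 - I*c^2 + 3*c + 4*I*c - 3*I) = (c^3 + c^2*(1 - 4*I) + c*(5 - 4*I) + 5)/(c^3 - c^2*(4 + I) + c*(3 + 4*I) - 3*I)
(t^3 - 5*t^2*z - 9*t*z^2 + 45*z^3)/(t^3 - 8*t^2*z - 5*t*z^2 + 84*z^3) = (t^2 - 8*t*z + 15*z^2)/(t^2 - 11*t*z + 28*z^2)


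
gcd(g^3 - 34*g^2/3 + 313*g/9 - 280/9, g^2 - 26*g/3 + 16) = g - 8/3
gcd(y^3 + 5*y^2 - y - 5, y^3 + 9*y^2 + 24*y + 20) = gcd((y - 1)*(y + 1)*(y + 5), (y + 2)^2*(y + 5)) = y + 5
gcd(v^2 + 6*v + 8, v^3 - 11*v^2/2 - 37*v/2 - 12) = 1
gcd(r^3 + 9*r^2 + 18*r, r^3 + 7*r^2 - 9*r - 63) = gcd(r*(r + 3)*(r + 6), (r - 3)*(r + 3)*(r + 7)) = r + 3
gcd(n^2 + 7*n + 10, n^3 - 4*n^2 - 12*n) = n + 2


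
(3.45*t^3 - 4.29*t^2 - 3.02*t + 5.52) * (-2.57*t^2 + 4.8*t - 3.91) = -8.8665*t^5 + 27.5853*t^4 - 26.3201*t^3 - 11.9085*t^2 + 38.3042*t - 21.5832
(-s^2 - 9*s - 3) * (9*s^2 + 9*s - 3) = -9*s^4 - 90*s^3 - 105*s^2 + 9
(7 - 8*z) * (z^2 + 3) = -8*z^3 + 7*z^2 - 24*z + 21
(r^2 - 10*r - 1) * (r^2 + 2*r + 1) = r^4 - 8*r^3 - 20*r^2 - 12*r - 1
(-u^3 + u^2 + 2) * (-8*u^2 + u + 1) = 8*u^5 - 9*u^4 - 15*u^2 + 2*u + 2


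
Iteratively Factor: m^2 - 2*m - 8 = (m - 4)*(m + 2)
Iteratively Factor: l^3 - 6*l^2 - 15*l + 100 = (l - 5)*(l^2 - l - 20) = (l - 5)^2*(l + 4)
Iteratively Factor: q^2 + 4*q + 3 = (q + 1)*(q + 3)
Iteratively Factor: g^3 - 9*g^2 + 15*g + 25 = (g - 5)*(g^2 - 4*g - 5) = (g - 5)^2*(g + 1)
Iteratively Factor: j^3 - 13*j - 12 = (j - 4)*(j^2 + 4*j + 3) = (j - 4)*(j + 3)*(j + 1)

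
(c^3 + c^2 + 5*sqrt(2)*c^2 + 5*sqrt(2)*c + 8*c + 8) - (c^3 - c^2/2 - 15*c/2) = 3*c^2/2 + 5*sqrt(2)*c^2 + 5*sqrt(2)*c + 31*c/2 + 8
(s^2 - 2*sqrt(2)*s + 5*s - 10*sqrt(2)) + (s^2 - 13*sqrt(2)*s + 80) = 2*s^2 - 15*sqrt(2)*s + 5*s - 10*sqrt(2) + 80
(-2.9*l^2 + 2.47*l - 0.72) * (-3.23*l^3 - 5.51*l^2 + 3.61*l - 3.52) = 9.367*l^5 + 8.0009*l^4 - 21.7531*l^3 + 23.0919*l^2 - 11.2936*l + 2.5344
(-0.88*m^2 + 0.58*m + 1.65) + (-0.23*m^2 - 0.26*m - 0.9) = -1.11*m^2 + 0.32*m + 0.75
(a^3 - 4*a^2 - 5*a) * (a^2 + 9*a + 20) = a^5 + 5*a^4 - 21*a^3 - 125*a^2 - 100*a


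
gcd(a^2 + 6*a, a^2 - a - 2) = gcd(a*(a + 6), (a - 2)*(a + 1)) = 1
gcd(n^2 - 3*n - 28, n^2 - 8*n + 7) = n - 7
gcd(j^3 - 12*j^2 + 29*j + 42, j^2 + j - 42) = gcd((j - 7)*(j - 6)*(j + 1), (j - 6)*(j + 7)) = j - 6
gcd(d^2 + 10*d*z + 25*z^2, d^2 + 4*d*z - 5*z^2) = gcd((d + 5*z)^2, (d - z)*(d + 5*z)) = d + 5*z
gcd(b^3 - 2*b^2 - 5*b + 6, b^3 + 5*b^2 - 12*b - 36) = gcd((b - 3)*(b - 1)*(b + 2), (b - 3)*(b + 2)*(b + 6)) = b^2 - b - 6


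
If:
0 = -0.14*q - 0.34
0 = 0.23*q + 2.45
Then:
No Solution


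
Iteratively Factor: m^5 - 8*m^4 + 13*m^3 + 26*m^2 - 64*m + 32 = (m + 2)*(m^4 - 10*m^3 + 33*m^2 - 40*m + 16) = (m - 1)*(m + 2)*(m^3 - 9*m^2 + 24*m - 16) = (m - 1)^2*(m + 2)*(m^2 - 8*m + 16) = (m - 4)*(m - 1)^2*(m + 2)*(m - 4)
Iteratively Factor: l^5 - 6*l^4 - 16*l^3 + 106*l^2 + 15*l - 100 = (l - 5)*(l^4 - l^3 - 21*l^2 + l + 20) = (l - 5)*(l - 1)*(l^3 - 21*l - 20) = (l - 5)*(l - 1)*(l + 4)*(l^2 - 4*l - 5) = (l - 5)^2*(l - 1)*(l + 4)*(l + 1)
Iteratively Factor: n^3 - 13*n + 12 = (n - 3)*(n^2 + 3*n - 4) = (n - 3)*(n + 4)*(n - 1)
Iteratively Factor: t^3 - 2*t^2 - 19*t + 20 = (t + 4)*(t^2 - 6*t + 5) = (t - 1)*(t + 4)*(t - 5)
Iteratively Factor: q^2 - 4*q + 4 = (q - 2)*(q - 2)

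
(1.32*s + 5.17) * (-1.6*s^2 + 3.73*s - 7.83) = -2.112*s^3 - 3.3484*s^2 + 8.9485*s - 40.4811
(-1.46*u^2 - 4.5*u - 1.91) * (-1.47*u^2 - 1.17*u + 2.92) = 2.1462*u^4 + 8.3232*u^3 + 3.8095*u^2 - 10.9053*u - 5.5772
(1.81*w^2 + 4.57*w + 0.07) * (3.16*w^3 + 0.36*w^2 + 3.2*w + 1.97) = 5.7196*w^5 + 15.0928*w^4 + 7.6584*w^3 + 18.2149*w^2 + 9.2269*w + 0.1379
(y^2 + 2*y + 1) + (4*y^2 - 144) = 5*y^2 + 2*y - 143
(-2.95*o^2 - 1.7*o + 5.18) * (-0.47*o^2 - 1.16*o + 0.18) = 1.3865*o^4 + 4.221*o^3 - 0.9936*o^2 - 6.3148*o + 0.9324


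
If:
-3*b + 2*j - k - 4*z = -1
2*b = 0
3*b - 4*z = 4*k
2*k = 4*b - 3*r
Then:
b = 0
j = 3*z/2 - 1/2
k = -z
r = 2*z/3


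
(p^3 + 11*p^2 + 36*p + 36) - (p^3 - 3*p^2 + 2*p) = 14*p^2 + 34*p + 36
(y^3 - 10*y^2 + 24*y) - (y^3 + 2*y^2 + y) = -12*y^2 + 23*y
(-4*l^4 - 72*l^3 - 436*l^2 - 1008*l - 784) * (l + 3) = -4*l^5 - 84*l^4 - 652*l^3 - 2316*l^2 - 3808*l - 2352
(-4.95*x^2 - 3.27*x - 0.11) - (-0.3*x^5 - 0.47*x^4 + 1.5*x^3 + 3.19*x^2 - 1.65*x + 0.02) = 0.3*x^5 + 0.47*x^4 - 1.5*x^3 - 8.14*x^2 - 1.62*x - 0.13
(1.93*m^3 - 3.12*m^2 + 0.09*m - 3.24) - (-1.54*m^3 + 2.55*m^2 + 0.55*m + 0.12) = 3.47*m^3 - 5.67*m^2 - 0.46*m - 3.36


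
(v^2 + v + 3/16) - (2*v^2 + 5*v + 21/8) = -v^2 - 4*v - 39/16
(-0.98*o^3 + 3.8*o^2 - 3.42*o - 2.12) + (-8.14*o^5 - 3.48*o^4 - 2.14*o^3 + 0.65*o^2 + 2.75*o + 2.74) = -8.14*o^5 - 3.48*o^4 - 3.12*o^3 + 4.45*o^2 - 0.67*o + 0.62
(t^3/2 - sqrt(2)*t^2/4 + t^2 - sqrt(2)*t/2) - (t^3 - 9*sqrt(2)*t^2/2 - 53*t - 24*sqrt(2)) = -t^3/2 + t^2 + 17*sqrt(2)*t^2/4 - sqrt(2)*t/2 + 53*t + 24*sqrt(2)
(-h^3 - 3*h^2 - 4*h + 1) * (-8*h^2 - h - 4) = 8*h^5 + 25*h^4 + 39*h^3 + 8*h^2 + 15*h - 4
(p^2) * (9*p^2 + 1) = 9*p^4 + p^2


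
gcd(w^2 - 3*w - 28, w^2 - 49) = w - 7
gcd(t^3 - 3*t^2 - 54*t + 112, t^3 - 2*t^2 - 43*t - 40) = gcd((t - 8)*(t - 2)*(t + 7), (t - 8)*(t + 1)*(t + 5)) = t - 8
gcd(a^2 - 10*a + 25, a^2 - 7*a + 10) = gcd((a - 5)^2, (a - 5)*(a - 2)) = a - 5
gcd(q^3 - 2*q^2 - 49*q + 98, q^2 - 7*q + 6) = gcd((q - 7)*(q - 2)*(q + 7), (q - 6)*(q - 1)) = 1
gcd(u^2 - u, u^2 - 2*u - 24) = 1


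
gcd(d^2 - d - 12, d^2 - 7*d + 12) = d - 4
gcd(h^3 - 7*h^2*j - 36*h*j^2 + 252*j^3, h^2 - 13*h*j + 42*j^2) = h^2 - 13*h*j + 42*j^2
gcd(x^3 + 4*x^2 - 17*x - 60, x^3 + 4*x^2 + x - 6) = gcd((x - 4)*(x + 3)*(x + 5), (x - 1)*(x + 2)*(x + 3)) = x + 3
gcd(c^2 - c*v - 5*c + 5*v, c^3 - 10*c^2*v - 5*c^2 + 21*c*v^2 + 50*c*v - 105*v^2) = c - 5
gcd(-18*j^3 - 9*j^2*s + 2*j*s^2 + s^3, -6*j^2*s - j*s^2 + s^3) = -6*j^2 - j*s + s^2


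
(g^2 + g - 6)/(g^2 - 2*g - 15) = (g - 2)/(g - 5)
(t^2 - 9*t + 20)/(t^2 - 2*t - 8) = (t - 5)/(t + 2)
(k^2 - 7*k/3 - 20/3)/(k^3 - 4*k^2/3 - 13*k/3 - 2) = (-3*k^2 + 7*k + 20)/(-3*k^3 + 4*k^2 + 13*k + 6)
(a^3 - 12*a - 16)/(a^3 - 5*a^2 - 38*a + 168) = (a^2 + 4*a + 4)/(a^2 - a - 42)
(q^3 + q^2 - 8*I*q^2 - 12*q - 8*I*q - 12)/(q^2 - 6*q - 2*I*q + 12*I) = (q^2 + q*(1 - 6*I) - 6*I)/(q - 6)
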